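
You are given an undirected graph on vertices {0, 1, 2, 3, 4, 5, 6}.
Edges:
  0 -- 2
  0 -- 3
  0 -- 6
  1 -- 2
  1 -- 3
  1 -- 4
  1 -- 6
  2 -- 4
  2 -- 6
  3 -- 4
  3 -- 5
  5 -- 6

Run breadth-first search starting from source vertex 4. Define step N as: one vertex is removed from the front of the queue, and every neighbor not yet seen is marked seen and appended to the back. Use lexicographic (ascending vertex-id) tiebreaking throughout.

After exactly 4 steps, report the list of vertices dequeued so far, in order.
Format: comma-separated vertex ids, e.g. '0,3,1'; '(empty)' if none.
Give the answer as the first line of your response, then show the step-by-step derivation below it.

4,1,2,3

step 1: dequeue 4; queue=[1,2,3]; order=4
step 2: dequeue 1; queue=[2,3,6]; order=4,1
step 3: dequeue 2; queue=[3,6,0]; order=4,1,2
step 4: dequeue 3; queue=[6,0,5]; order=4,1,2,3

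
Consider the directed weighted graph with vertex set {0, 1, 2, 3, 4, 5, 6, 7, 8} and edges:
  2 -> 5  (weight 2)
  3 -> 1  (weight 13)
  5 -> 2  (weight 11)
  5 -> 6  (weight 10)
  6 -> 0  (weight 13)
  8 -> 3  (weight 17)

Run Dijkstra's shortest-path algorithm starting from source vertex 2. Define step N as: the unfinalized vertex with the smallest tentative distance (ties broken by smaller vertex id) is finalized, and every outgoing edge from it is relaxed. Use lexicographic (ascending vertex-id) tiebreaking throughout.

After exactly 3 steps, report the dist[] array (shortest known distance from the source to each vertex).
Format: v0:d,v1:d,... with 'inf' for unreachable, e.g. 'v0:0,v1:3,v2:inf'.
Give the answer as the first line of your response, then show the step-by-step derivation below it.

v0:25,v1:inf,v2:0,v3:inf,v4:inf,v5:2,v6:12,v7:inf,v8:inf

step 1: dist = v0:inf,v1:inf,v2:0,v3:inf,v4:inf,v5:2,v6:inf,v7:inf,v8:inf
step 2: dist = v0:inf,v1:inf,v2:0,v3:inf,v4:inf,v5:2,v6:12,v7:inf,v8:inf
step 3: dist = v0:25,v1:inf,v2:0,v3:inf,v4:inf,v5:2,v6:12,v7:inf,v8:inf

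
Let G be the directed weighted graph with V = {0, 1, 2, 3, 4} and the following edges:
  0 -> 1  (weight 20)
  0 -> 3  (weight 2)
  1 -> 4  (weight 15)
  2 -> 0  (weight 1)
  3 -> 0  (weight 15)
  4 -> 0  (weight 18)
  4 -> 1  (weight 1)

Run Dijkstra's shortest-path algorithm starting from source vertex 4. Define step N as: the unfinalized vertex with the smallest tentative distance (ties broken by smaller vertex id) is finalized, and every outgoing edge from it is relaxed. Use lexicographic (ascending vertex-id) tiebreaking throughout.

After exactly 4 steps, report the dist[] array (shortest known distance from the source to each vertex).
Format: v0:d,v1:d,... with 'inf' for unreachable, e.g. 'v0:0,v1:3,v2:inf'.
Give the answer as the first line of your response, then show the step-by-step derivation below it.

v0:18,v1:1,v2:inf,v3:20,v4:0

step 1: dist = v0:18,v1:1,v2:inf,v3:inf,v4:0
step 2: dist = v0:18,v1:1,v2:inf,v3:inf,v4:0
step 3: dist = v0:18,v1:1,v2:inf,v3:20,v4:0
step 4: dist = v0:18,v1:1,v2:inf,v3:20,v4:0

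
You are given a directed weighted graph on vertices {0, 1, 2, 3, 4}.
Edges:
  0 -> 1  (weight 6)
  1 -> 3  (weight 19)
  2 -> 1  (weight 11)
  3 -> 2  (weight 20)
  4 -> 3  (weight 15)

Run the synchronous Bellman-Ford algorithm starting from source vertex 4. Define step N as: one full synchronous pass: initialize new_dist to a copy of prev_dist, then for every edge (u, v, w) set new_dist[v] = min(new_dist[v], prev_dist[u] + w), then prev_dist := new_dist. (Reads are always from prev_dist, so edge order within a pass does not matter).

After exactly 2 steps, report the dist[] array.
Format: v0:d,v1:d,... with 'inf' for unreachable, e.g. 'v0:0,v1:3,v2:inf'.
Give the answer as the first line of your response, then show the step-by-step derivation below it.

v0:inf,v1:inf,v2:35,v3:15,v4:0

step 1: dist = v0:inf,v1:inf,v2:inf,v3:15,v4:0
step 2: dist = v0:inf,v1:inf,v2:35,v3:15,v4:0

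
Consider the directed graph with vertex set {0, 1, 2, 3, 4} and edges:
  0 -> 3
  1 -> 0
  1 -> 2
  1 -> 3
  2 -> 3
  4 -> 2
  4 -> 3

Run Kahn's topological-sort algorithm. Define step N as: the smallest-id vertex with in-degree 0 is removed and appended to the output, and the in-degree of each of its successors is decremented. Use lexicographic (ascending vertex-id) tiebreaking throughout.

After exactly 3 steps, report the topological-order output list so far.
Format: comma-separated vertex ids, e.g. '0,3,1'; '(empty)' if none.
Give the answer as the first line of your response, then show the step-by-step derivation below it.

1,0,4

step 1: output 1; order=[1]; indeg=(0,0,1,3,0)
step 2: output 0; order=[1,0]; indeg=(0,0,1,2,0)
step 3: output 4; order=[1,0,4]; indeg=(0,0,0,1,0)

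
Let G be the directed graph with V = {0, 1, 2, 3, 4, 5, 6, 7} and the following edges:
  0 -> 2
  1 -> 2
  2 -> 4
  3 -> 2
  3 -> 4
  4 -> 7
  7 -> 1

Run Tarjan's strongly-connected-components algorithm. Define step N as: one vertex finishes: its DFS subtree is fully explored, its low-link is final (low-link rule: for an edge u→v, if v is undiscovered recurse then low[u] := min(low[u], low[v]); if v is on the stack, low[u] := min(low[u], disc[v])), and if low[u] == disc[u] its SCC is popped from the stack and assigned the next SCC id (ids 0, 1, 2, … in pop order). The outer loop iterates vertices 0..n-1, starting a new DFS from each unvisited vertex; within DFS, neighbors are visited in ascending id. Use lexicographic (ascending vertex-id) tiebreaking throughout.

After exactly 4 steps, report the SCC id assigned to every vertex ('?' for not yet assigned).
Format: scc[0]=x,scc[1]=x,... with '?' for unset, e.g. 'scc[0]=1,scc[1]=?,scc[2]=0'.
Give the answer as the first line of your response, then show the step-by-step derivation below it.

scc[0]=?,scc[1]=0,scc[2]=0,scc[3]=?,scc[4]=0,scc[5]=?,scc[6]=?,scc[7]=0

step 1: low=(low[0]=0,low[1]=1,low[2]=1,low[3]=?,low[4]=2,low[5]=?,low[6]=?,low[7]=3); scc=(scc[0]=?,scc[1]=?,scc[2]=?,scc[3]=?,scc[4]=?,scc[5]=?,scc[6]=?,scc[7]=?)
step 2: low=(low[0]=0,low[1]=1,low[2]=1,low[3]=?,low[4]=2,low[5]=?,low[6]=?,low[7]=1); scc=(scc[0]=?,scc[1]=?,scc[2]=?,scc[3]=?,scc[4]=?,scc[5]=?,scc[6]=?,scc[7]=?)
step 3: low=(low[0]=0,low[1]=1,low[2]=1,low[3]=?,low[4]=1,low[5]=?,low[6]=?,low[7]=1); scc=(scc[0]=?,scc[1]=?,scc[2]=?,scc[3]=?,scc[4]=?,scc[5]=?,scc[6]=?,scc[7]=?)
step 4: low=(low[0]=0,low[1]=1,low[2]=1,low[3]=?,low[4]=1,low[5]=?,low[6]=?,low[7]=1); scc=(scc[0]=?,scc[1]=0,scc[2]=0,scc[3]=?,scc[4]=0,scc[5]=?,scc[6]=?,scc[7]=0)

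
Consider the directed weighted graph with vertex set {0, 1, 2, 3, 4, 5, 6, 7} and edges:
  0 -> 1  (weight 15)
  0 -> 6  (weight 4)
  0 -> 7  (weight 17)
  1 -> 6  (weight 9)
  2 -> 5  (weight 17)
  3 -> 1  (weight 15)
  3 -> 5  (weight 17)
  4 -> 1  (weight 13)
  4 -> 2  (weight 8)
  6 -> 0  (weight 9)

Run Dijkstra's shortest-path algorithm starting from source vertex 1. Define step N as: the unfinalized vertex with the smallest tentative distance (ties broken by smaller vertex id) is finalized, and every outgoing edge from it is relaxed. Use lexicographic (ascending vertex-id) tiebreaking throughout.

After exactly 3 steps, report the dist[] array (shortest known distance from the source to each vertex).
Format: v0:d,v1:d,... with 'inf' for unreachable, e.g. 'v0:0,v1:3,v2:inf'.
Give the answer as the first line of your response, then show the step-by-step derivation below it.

v0:18,v1:0,v2:inf,v3:inf,v4:inf,v5:inf,v6:9,v7:35

step 1: dist = v0:inf,v1:0,v2:inf,v3:inf,v4:inf,v5:inf,v6:9,v7:inf
step 2: dist = v0:18,v1:0,v2:inf,v3:inf,v4:inf,v5:inf,v6:9,v7:inf
step 3: dist = v0:18,v1:0,v2:inf,v3:inf,v4:inf,v5:inf,v6:9,v7:35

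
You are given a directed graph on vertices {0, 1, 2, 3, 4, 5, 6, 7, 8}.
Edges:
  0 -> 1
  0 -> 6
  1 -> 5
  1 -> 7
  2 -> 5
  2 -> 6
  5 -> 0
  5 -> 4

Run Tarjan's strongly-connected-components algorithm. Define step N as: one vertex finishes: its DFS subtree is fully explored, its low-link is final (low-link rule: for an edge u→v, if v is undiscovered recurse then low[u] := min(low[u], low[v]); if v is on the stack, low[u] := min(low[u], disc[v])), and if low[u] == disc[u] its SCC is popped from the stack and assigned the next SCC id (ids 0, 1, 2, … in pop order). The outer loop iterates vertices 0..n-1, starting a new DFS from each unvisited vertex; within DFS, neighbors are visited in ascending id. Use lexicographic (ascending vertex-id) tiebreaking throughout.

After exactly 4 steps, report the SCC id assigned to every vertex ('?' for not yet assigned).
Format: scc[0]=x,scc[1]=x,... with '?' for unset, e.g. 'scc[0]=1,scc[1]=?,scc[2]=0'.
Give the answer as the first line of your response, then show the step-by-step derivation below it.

scc[0]=?,scc[1]=?,scc[2]=?,scc[3]=?,scc[4]=0,scc[5]=?,scc[6]=?,scc[7]=1,scc[8]=?

step 1: low=(low[0]=0,low[1]=1,low[2]=?,low[3]=?,low[4]=3,low[5]=0,low[6]=?,low[7]=?,low[8]=?); scc=(scc[0]=?,scc[1]=?,scc[2]=?,scc[3]=?,scc[4]=0,scc[5]=?,scc[6]=?,scc[7]=?,scc[8]=?)
step 2: low=(low[0]=0,low[1]=1,low[2]=?,low[3]=?,low[4]=3,low[5]=0,low[6]=?,low[7]=?,low[8]=?); scc=(scc[0]=?,scc[1]=?,scc[2]=?,scc[3]=?,scc[4]=0,scc[5]=?,scc[6]=?,scc[7]=?,scc[8]=?)
step 3: low=(low[0]=0,low[1]=0,low[2]=?,low[3]=?,low[4]=3,low[5]=0,low[6]=?,low[7]=4,low[8]=?); scc=(scc[0]=?,scc[1]=?,scc[2]=?,scc[3]=?,scc[4]=0,scc[5]=?,scc[6]=?,scc[7]=1,scc[8]=?)
step 4: low=(low[0]=0,low[1]=0,low[2]=?,low[3]=?,low[4]=3,low[5]=0,low[6]=?,low[7]=4,low[8]=?); scc=(scc[0]=?,scc[1]=?,scc[2]=?,scc[3]=?,scc[4]=0,scc[5]=?,scc[6]=?,scc[7]=1,scc[8]=?)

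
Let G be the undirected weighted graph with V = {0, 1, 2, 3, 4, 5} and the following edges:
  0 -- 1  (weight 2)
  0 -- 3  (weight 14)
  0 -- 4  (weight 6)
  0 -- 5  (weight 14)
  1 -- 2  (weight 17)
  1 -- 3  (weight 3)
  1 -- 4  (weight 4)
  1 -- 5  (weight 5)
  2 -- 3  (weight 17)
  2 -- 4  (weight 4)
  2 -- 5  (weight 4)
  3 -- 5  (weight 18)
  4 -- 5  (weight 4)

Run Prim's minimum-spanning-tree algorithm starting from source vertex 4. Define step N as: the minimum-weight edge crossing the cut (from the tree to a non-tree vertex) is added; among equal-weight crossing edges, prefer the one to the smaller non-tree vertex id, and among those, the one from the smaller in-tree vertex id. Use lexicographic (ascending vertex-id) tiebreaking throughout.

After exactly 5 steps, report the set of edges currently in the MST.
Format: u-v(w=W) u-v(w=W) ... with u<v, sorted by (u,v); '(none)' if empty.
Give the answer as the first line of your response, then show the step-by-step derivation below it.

0-1(w=2) 1-3(w=3) 1-4(w=4) 2-4(w=4) 2-5(w=4)

step 1: add edge 1-4 (w=4); MST = {1-4(w=4)}
step 2: add edge 0-1 (w=2); MST = {0-1(w=2) 1-4(w=4)}
step 3: add edge 1-3 (w=3); MST = {0-1(w=2) 1-3(w=3) 1-4(w=4)}
step 4: add edge 2-4 (w=4); MST = {0-1(w=2) 1-3(w=3) 1-4(w=4) 2-4(w=4)}
step 5: add edge 2-5 (w=4); MST = {0-1(w=2) 1-3(w=3) 1-4(w=4) 2-4(w=4) 2-5(w=4)}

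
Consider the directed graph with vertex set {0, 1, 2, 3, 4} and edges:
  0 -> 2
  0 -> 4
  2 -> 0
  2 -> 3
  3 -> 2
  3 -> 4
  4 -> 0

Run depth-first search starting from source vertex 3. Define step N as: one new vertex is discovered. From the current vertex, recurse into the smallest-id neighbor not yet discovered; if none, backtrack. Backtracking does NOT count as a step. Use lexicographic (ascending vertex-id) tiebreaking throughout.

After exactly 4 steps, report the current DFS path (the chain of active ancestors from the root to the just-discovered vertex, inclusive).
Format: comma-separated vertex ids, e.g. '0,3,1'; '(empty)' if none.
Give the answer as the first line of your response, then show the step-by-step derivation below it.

3,2,0,4

step 1: discover 3; path=3; order=3
step 2: discover 2; path=3>2; order=3,2
step 3: discover 0; path=3>2>0; order=3,2,0
step 4: discover 4; path=3>2>0>4; order=3,2,0,4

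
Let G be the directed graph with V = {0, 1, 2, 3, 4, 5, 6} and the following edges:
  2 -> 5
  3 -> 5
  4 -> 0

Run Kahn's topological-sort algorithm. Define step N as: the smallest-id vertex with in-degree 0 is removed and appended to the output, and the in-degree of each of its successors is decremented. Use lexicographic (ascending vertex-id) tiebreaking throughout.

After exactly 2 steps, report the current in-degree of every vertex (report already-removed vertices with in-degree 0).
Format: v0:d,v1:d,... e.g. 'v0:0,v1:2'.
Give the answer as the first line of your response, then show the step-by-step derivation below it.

v0:1,v1:0,v2:0,v3:0,v4:0,v5:1,v6:0

step 1: output 1; order=[1]; indeg=(1,0,0,0,0,2,0)
step 2: output 2; order=[1,2]; indeg=(1,0,0,0,0,1,0)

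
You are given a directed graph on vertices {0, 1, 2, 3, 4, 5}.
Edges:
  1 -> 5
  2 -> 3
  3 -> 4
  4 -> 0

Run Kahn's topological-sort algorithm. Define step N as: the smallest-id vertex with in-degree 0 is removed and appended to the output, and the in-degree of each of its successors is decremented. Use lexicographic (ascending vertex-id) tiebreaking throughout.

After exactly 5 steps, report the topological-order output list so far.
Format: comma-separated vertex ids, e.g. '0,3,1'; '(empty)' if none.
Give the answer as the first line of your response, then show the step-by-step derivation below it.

1,2,3,4,0

step 1: output 1; order=[1]; indeg=(1,0,0,1,1,0)
step 2: output 2; order=[1,2]; indeg=(1,0,0,0,1,0)
step 3: output 3; order=[1,2,3]; indeg=(1,0,0,0,0,0)
step 4: output 4; order=[1,2,3,4]; indeg=(0,0,0,0,0,0)
step 5: output 0; order=[1,2,3,4,0]; indeg=(0,0,0,0,0,0)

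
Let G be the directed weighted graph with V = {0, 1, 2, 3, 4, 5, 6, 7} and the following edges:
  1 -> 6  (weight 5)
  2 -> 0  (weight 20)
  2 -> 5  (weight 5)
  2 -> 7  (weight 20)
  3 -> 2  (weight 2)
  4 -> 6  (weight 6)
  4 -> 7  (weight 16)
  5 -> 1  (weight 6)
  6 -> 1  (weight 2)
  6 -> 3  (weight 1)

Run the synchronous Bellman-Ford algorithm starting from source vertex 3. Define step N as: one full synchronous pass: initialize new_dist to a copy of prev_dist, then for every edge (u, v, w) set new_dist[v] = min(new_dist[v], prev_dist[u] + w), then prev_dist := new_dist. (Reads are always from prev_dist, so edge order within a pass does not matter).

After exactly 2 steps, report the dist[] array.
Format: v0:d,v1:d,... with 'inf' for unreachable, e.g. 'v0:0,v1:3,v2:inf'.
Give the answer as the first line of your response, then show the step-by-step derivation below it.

v0:22,v1:inf,v2:2,v3:0,v4:inf,v5:7,v6:inf,v7:22

step 1: dist = v0:inf,v1:inf,v2:2,v3:0,v4:inf,v5:inf,v6:inf,v7:inf
step 2: dist = v0:22,v1:inf,v2:2,v3:0,v4:inf,v5:7,v6:inf,v7:22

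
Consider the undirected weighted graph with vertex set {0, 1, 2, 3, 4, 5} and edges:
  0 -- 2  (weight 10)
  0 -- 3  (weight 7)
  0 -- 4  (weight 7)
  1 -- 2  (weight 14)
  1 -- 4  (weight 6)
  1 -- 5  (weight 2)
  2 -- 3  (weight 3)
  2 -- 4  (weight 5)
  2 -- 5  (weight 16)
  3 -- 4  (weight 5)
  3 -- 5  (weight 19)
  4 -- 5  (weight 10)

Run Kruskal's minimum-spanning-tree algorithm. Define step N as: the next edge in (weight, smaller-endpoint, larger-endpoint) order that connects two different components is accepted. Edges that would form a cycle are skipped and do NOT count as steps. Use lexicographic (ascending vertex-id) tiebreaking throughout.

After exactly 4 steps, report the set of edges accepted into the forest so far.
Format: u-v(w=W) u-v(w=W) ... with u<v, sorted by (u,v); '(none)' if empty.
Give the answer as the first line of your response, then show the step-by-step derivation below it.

1-4(w=6) 1-5(w=2) 2-3(w=3) 2-4(w=5)

step 1: add edge 1-5 (w=2); MST = {1-5(w=2)}
step 2: add edge 2-3 (w=3); MST = {1-5(w=2) 2-3(w=3)}
step 3: add edge 2-4 (w=5); MST = {1-5(w=2) 2-3(w=3) 2-4(w=5)}
step 4: add edge 1-4 (w=6); MST = {1-4(w=6) 1-5(w=2) 2-3(w=3) 2-4(w=5)}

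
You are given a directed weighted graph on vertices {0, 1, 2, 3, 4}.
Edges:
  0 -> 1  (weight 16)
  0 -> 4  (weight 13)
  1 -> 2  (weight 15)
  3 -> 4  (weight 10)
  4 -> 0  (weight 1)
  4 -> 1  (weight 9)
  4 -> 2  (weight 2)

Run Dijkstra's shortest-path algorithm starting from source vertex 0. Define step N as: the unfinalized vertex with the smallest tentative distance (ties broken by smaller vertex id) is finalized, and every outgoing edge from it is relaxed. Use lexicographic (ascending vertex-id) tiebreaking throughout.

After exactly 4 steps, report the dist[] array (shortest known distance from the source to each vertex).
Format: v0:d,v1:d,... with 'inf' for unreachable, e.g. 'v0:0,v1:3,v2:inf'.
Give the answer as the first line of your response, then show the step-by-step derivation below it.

v0:0,v1:16,v2:15,v3:inf,v4:13

step 1: dist = v0:0,v1:16,v2:inf,v3:inf,v4:13
step 2: dist = v0:0,v1:16,v2:15,v3:inf,v4:13
step 3: dist = v0:0,v1:16,v2:15,v3:inf,v4:13
step 4: dist = v0:0,v1:16,v2:15,v3:inf,v4:13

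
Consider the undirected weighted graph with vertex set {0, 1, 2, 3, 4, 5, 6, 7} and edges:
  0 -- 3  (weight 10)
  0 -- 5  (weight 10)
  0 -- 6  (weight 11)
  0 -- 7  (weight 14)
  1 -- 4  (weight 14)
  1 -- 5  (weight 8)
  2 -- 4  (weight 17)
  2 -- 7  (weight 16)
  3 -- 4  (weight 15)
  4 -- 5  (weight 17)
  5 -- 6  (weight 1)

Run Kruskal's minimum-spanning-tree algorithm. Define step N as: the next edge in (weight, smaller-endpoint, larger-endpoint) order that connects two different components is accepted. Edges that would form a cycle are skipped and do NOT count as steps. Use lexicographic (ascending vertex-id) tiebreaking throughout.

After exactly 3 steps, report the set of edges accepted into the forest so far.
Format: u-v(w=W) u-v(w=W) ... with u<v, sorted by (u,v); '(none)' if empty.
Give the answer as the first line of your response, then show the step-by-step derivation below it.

0-3(w=10) 1-5(w=8) 5-6(w=1)

step 1: add edge 5-6 (w=1); MST = {5-6(w=1)}
step 2: add edge 1-5 (w=8); MST = {1-5(w=8) 5-6(w=1)}
step 3: add edge 0-3 (w=10); MST = {0-3(w=10) 1-5(w=8) 5-6(w=1)}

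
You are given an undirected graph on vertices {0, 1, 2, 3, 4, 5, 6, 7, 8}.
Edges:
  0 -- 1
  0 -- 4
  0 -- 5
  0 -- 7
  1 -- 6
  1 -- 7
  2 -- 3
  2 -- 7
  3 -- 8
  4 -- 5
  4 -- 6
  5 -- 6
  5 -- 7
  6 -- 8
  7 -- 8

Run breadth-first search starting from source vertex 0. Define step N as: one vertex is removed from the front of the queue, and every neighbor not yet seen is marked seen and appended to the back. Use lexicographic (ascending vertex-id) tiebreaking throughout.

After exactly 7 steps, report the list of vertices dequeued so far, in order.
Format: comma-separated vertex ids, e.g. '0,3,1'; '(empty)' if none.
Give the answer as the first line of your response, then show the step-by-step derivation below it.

0,1,4,5,7,6,2

step 1: dequeue 0; queue=[1,4,5,7]; order=0
step 2: dequeue 1; queue=[4,5,7,6]; order=0,1
step 3: dequeue 4; queue=[5,7,6]; order=0,1,4
step 4: dequeue 5; queue=[7,6]; order=0,1,4,5
step 5: dequeue 7; queue=[6,2,8]; order=0,1,4,5,7
step 6: dequeue 6; queue=[2,8]; order=0,1,4,5,7,6
step 7: dequeue 2; queue=[8,3]; order=0,1,4,5,7,6,2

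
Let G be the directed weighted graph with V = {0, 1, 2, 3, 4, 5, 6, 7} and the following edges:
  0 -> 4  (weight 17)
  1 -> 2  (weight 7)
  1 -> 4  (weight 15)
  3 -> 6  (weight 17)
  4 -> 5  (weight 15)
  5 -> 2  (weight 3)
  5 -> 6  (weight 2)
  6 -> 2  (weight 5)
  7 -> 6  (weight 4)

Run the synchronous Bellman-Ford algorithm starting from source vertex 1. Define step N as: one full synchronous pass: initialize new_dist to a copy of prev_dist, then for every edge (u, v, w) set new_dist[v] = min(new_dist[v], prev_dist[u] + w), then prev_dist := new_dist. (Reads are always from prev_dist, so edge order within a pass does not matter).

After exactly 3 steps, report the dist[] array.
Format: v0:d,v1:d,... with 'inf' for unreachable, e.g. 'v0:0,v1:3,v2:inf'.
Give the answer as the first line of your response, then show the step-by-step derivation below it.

v0:inf,v1:0,v2:7,v3:inf,v4:15,v5:30,v6:32,v7:inf

step 1: dist = v0:inf,v1:0,v2:7,v3:inf,v4:15,v5:inf,v6:inf,v7:inf
step 2: dist = v0:inf,v1:0,v2:7,v3:inf,v4:15,v5:30,v6:inf,v7:inf
step 3: dist = v0:inf,v1:0,v2:7,v3:inf,v4:15,v5:30,v6:32,v7:inf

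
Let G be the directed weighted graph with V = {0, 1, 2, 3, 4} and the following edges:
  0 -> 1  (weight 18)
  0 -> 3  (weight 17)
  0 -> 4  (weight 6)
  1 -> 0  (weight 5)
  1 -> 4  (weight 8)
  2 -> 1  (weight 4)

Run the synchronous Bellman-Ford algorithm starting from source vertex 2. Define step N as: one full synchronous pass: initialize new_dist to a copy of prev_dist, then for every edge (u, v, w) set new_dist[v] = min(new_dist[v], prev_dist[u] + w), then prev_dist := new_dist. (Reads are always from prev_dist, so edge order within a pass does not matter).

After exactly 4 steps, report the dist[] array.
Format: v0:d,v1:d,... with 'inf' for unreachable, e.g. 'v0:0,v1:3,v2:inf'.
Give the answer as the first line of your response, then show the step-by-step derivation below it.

v0:9,v1:4,v2:0,v3:26,v4:12

step 1: dist = v0:inf,v1:4,v2:0,v3:inf,v4:inf
step 2: dist = v0:9,v1:4,v2:0,v3:inf,v4:12
step 3: dist = v0:9,v1:4,v2:0,v3:26,v4:12
step 4: dist = v0:9,v1:4,v2:0,v3:26,v4:12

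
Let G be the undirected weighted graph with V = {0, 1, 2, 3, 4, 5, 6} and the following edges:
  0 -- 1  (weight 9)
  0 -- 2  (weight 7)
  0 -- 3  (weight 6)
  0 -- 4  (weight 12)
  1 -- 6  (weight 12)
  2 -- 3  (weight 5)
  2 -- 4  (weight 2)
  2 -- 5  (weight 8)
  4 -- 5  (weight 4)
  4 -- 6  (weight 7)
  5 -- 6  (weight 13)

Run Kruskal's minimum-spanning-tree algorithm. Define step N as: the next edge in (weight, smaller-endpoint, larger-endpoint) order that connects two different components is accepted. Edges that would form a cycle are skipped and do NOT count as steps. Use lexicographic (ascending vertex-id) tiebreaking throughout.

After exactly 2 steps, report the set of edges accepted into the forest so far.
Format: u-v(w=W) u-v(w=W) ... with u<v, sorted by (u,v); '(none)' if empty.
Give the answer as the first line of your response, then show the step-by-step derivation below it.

2-4(w=2) 4-5(w=4)

step 1: add edge 2-4 (w=2); MST = {2-4(w=2)}
step 2: add edge 4-5 (w=4); MST = {2-4(w=2) 4-5(w=4)}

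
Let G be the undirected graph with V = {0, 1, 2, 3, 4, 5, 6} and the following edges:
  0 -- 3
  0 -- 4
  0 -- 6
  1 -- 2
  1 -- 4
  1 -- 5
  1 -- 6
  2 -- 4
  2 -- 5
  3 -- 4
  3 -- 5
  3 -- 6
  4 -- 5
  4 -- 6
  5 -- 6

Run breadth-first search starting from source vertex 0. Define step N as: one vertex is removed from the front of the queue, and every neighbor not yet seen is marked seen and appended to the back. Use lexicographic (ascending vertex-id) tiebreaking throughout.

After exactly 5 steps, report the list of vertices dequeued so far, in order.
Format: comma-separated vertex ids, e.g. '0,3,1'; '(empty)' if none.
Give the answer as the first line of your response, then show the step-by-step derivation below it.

0,3,4,6,5

step 1: dequeue 0; queue=[3,4,6]; order=0
step 2: dequeue 3; queue=[4,6,5]; order=0,3
step 3: dequeue 4; queue=[6,5,1,2]; order=0,3,4
step 4: dequeue 6; queue=[5,1,2]; order=0,3,4,6
step 5: dequeue 5; queue=[1,2]; order=0,3,4,6,5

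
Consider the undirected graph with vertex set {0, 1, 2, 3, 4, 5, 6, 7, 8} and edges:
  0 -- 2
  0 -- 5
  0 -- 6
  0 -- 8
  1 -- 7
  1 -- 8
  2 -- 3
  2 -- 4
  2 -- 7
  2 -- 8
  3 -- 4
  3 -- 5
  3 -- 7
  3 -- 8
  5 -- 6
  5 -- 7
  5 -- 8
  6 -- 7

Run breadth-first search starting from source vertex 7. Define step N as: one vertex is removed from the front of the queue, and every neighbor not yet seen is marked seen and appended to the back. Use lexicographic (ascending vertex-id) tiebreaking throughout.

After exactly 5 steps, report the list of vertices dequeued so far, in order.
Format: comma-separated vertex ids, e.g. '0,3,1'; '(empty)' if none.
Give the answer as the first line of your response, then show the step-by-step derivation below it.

7,1,2,3,5

step 1: dequeue 7; queue=[1,2,3,5,6]; order=7
step 2: dequeue 1; queue=[2,3,5,6,8]; order=7,1
step 3: dequeue 2; queue=[3,5,6,8,0,4]; order=7,1,2
step 4: dequeue 3; queue=[5,6,8,0,4]; order=7,1,2,3
step 5: dequeue 5; queue=[6,8,0,4]; order=7,1,2,3,5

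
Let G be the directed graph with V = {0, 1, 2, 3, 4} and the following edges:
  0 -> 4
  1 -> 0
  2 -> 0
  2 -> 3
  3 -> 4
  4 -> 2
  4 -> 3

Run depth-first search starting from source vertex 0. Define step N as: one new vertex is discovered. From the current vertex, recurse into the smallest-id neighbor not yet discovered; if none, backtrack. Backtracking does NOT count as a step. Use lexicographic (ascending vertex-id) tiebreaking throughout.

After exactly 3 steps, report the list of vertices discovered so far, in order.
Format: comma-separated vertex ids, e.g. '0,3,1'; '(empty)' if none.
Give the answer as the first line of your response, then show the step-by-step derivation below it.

0,4,2

step 1: discover 0; path=0; order=0
step 2: discover 4; path=0>4; order=0,4
step 3: discover 2; path=0>4>2; order=0,4,2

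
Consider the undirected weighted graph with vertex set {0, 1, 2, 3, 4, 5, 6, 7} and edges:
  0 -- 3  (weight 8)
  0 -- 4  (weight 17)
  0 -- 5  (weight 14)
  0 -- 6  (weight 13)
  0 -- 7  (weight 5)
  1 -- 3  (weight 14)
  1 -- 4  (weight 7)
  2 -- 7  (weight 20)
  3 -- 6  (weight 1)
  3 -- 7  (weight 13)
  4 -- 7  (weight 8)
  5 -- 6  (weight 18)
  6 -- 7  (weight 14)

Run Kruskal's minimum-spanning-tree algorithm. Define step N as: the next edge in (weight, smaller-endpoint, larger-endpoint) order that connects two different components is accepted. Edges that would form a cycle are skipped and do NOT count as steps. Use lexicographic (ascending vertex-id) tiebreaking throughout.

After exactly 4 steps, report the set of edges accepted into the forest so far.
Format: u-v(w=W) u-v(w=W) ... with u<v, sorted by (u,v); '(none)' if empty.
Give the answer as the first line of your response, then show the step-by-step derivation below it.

0-3(w=8) 0-7(w=5) 1-4(w=7) 3-6(w=1)

step 1: add edge 3-6 (w=1); MST = {3-6(w=1)}
step 2: add edge 0-7 (w=5); MST = {0-7(w=5) 3-6(w=1)}
step 3: add edge 1-4 (w=7); MST = {0-7(w=5) 1-4(w=7) 3-6(w=1)}
step 4: add edge 0-3 (w=8); MST = {0-3(w=8) 0-7(w=5) 1-4(w=7) 3-6(w=1)}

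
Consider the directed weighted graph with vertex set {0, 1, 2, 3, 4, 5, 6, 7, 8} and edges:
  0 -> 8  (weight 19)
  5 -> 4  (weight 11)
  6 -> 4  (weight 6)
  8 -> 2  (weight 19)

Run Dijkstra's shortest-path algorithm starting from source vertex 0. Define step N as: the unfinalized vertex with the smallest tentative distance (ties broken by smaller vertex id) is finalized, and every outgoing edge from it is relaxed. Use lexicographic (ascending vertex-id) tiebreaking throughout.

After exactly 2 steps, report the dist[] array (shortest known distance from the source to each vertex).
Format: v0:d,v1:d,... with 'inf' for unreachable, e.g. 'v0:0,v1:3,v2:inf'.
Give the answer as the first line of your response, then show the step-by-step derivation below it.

v0:0,v1:inf,v2:38,v3:inf,v4:inf,v5:inf,v6:inf,v7:inf,v8:19

step 1: dist = v0:0,v1:inf,v2:inf,v3:inf,v4:inf,v5:inf,v6:inf,v7:inf,v8:19
step 2: dist = v0:0,v1:inf,v2:38,v3:inf,v4:inf,v5:inf,v6:inf,v7:inf,v8:19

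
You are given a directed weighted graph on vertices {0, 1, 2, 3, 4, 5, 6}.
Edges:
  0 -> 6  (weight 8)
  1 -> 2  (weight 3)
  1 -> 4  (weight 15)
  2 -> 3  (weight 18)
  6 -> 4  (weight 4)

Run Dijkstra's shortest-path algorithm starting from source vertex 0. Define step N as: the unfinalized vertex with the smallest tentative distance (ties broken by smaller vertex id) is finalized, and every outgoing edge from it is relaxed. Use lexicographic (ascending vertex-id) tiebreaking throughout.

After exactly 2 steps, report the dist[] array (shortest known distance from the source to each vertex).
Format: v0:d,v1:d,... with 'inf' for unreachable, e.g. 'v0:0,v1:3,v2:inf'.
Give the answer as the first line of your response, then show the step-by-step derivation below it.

v0:0,v1:inf,v2:inf,v3:inf,v4:12,v5:inf,v6:8

step 1: dist = v0:0,v1:inf,v2:inf,v3:inf,v4:inf,v5:inf,v6:8
step 2: dist = v0:0,v1:inf,v2:inf,v3:inf,v4:12,v5:inf,v6:8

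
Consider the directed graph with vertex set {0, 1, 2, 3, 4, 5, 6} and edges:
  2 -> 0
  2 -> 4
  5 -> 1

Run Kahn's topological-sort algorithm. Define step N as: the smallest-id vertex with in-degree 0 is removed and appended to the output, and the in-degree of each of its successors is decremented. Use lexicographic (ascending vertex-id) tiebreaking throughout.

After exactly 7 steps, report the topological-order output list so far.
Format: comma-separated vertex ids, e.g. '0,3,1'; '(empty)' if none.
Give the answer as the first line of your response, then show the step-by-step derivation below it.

2,0,3,4,5,1,6

step 1: output 2; order=[2]; indeg=(0,1,0,0,0,0,0)
step 2: output 0; order=[2,0]; indeg=(0,1,0,0,0,0,0)
step 3: output 3; order=[2,0,3]; indeg=(0,1,0,0,0,0,0)
step 4: output 4; order=[2,0,3,4]; indeg=(0,1,0,0,0,0,0)
step 5: output 5; order=[2,0,3,4,5]; indeg=(0,0,0,0,0,0,0)
step 6: output 1; order=[2,0,3,4,5,1]; indeg=(0,0,0,0,0,0,0)
step 7: output 6; order=[2,0,3,4,5,1,6]; indeg=(0,0,0,0,0,0,0)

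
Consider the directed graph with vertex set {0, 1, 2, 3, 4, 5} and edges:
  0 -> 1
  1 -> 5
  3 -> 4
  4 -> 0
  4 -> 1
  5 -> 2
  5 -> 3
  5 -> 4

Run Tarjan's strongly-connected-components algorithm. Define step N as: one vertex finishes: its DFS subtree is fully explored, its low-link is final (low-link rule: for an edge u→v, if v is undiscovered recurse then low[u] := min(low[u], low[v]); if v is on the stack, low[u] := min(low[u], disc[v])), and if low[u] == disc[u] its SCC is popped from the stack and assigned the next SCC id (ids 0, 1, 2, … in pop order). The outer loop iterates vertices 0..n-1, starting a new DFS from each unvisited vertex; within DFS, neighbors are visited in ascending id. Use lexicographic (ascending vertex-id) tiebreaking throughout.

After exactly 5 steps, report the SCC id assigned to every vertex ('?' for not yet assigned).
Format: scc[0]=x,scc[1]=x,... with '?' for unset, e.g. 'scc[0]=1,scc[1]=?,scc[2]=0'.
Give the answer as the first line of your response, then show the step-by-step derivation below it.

scc[0]=?,scc[1]=?,scc[2]=0,scc[3]=?,scc[4]=?,scc[5]=?

step 1: low=(low[0]=0,low[1]=1,low[2]=3,low[3]=?,low[4]=?,low[5]=2); scc=(scc[0]=?,scc[1]=?,scc[2]=0,scc[3]=?,scc[4]=?,scc[5]=?)
step 2: low=(low[0]=0,low[1]=1,low[2]=3,low[3]=4,low[4]=0,low[5]=2); scc=(scc[0]=?,scc[1]=?,scc[2]=0,scc[3]=?,scc[4]=?,scc[5]=?)
step 3: low=(low[0]=0,low[1]=1,low[2]=3,low[3]=0,low[4]=0,low[5]=2); scc=(scc[0]=?,scc[1]=?,scc[2]=0,scc[3]=?,scc[4]=?,scc[5]=?)
step 4: low=(low[0]=0,low[1]=1,low[2]=3,low[3]=0,low[4]=0,low[5]=0); scc=(scc[0]=?,scc[1]=?,scc[2]=0,scc[3]=?,scc[4]=?,scc[5]=?)
step 5: low=(low[0]=0,low[1]=0,low[2]=3,low[3]=0,low[4]=0,low[5]=0); scc=(scc[0]=?,scc[1]=?,scc[2]=0,scc[3]=?,scc[4]=?,scc[5]=?)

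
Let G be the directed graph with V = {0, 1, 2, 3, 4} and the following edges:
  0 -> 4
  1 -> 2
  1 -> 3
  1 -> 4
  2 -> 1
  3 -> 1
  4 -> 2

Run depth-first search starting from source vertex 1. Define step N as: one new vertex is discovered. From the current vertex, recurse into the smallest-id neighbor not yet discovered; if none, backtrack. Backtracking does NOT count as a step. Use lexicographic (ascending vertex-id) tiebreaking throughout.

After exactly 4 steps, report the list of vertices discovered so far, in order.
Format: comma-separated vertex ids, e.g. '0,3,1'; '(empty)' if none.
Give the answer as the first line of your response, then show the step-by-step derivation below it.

1,2,3,4

step 1: discover 1; path=1; order=1
step 2: discover 2; path=1>2; order=1,2
step 3: discover 3; path=1>3; order=1,2,3
step 4: discover 4; path=1>4; order=1,2,3,4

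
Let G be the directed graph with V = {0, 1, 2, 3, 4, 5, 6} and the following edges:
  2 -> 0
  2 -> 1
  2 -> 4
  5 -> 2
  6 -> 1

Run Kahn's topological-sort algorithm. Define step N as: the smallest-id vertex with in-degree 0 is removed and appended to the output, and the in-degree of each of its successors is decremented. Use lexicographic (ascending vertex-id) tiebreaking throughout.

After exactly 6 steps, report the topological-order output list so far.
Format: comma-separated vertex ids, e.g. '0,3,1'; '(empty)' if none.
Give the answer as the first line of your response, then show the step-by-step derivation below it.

3,5,2,0,4,6

step 1: output 3; order=[3]; indeg=(1,2,1,0,1,0,0)
step 2: output 5; order=[3,5]; indeg=(1,2,0,0,1,0,0)
step 3: output 2; order=[3,5,2]; indeg=(0,1,0,0,0,0,0)
step 4: output 0; order=[3,5,2,0]; indeg=(0,1,0,0,0,0,0)
step 5: output 4; order=[3,5,2,0,4]; indeg=(0,1,0,0,0,0,0)
step 6: output 6; order=[3,5,2,0,4,6]; indeg=(0,0,0,0,0,0,0)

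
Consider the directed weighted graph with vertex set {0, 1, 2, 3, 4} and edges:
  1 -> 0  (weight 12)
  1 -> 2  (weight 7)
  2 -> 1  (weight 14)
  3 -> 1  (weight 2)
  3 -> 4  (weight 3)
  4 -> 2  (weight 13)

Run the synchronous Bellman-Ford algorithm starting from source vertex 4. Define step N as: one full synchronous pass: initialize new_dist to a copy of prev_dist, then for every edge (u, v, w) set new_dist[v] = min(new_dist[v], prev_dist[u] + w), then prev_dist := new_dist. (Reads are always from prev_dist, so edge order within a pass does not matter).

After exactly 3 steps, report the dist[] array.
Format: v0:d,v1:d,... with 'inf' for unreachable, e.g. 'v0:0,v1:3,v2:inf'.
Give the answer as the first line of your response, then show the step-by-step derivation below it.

v0:39,v1:27,v2:13,v3:inf,v4:0

step 1: dist = v0:inf,v1:inf,v2:13,v3:inf,v4:0
step 2: dist = v0:inf,v1:27,v2:13,v3:inf,v4:0
step 3: dist = v0:39,v1:27,v2:13,v3:inf,v4:0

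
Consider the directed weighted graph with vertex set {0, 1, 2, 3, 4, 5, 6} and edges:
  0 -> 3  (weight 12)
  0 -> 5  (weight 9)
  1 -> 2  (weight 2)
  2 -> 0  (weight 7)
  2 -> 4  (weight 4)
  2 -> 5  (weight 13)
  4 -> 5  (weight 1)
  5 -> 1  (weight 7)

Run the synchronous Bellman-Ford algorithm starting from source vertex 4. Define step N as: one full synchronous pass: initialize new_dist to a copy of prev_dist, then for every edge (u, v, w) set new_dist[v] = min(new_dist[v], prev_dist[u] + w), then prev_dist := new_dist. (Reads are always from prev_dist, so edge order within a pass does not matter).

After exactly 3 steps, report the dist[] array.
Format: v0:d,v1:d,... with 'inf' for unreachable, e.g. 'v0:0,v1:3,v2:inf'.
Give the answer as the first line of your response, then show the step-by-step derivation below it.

v0:inf,v1:8,v2:10,v3:inf,v4:0,v5:1,v6:inf

step 1: dist = v0:inf,v1:inf,v2:inf,v3:inf,v4:0,v5:1,v6:inf
step 2: dist = v0:inf,v1:8,v2:inf,v3:inf,v4:0,v5:1,v6:inf
step 3: dist = v0:inf,v1:8,v2:10,v3:inf,v4:0,v5:1,v6:inf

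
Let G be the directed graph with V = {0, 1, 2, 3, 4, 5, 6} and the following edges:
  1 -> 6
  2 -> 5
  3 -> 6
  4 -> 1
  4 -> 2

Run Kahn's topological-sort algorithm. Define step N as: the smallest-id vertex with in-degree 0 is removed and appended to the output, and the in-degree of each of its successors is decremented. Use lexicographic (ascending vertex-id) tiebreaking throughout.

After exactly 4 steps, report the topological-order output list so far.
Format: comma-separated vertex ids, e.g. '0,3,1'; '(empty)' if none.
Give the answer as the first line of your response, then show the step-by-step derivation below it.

0,3,4,1

step 1: output 0; order=[0]; indeg=(0,1,1,0,0,1,2)
step 2: output 3; order=[0,3]; indeg=(0,1,1,0,0,1,1)
step 3: output 4; order=[0,3,4]; indeg=(0,0,0,0,0,1,1)
step 4: output 1; order=[0,3,4,1]; indeg=(0,0,0,0,0,1,0)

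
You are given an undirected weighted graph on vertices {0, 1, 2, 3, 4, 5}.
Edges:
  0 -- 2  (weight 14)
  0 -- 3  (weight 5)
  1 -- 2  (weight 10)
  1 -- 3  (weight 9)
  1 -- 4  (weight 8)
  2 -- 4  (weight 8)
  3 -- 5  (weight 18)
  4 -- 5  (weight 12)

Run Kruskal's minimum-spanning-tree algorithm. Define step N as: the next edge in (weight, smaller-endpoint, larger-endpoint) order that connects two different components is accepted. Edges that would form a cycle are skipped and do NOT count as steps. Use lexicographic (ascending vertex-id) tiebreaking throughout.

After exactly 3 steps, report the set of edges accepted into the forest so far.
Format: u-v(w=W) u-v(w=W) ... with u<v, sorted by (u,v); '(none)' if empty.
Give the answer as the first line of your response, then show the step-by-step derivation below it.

0-3(w=5) 1-4(w=8) 2-4(w=8)

step 1: add edge 0-3 (w=5); MST = {0-3(w=5)}
step 2: add edge 1-4 (w=8); MST = {0-3(w=5) 1-4(w=8)}
step 3: add edge 2-4 (w=8); MST = {0-3(w=5) 1-4(w=8) 2-4(w=8)}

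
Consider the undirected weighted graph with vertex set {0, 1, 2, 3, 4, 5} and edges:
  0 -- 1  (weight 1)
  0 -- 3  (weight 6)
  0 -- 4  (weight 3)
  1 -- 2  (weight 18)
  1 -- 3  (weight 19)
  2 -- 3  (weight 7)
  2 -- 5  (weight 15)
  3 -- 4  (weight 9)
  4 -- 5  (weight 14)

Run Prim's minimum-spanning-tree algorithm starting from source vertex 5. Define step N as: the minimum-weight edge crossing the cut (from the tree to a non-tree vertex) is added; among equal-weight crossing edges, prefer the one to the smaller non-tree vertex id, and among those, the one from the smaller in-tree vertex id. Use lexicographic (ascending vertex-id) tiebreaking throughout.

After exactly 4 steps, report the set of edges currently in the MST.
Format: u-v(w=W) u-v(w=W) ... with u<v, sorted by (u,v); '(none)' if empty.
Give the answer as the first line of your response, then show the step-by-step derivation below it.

0-1(w=1) 0-3(w=6) 0-4(w=3) 4-5(w=14)

step 1: add edge 4-5 (w=14); MST = {4-5(w=14)}
step 2: add edge 0-4 (w=3); MST = {0-4(w=3) 4-5(w=14)}
step 3: add edge 0-1 (w=1); MST = {0-1(w=1) 0-4(w=3) 4-5(w=14)}
step 4: add edge 0-3 (w=6); MST = {0-1(w=1) 0-3(w=6) 0-4(w=3) 4-5(w=14)}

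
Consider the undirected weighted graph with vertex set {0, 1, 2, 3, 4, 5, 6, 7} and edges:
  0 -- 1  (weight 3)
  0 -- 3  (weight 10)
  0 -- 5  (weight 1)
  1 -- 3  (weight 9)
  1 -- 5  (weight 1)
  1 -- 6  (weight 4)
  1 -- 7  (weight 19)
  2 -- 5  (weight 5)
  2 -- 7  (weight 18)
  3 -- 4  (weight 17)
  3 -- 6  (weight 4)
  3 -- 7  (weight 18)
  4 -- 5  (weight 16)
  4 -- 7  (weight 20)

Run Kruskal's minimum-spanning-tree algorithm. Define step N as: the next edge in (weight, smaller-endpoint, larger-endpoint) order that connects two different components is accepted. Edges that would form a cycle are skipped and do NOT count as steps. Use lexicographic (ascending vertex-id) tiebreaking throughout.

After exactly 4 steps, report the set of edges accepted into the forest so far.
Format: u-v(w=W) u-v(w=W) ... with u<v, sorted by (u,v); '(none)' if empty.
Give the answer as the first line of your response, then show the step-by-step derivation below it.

0-5(w=1) 1-5(w=1) 1-6(w=4) 3-6(w=4)

step 1: add edge 0-5 (w=1); MST = {0-5(w=1)}
step 2: add edge 1-5 (w=1); MST = {0-5(w=1) 1-5(w=1)}
step 3: add edge 1-6 (w=4); MST = {0-5(w=1) 1-5(w=1) 1-6(w=4)}
step 4: add edge 3-6 (w=4); MST = {0-5(w=1) 1-5(w=1) 1-6(w=4) 3-6(w=4)}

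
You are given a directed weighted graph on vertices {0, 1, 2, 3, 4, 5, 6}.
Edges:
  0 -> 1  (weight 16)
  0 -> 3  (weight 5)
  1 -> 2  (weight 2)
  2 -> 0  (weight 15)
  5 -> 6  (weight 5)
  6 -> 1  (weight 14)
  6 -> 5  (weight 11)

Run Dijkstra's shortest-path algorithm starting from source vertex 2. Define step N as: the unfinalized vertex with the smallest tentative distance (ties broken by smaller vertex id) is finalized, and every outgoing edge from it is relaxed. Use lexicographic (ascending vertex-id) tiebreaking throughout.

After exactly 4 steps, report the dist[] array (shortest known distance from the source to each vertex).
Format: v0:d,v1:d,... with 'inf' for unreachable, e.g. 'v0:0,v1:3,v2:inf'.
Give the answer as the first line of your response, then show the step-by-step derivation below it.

v0:15,v1:31,v2:0,v3:20,v4:inf,v5:inf,v6:inf

step 1: dist = v0:15,v1:inf,v2:0,v3:inf,v4:inf,v5:inf,v6:inf
step 2: dist = v0:15,v1:31,v2:0,v3:20,v4:inf,v5:inf,v6:inf
step 3: dist = v0:15,v1:31,v2:0,v3:20,v4:inf,v5:inf,v6:inf
step 4: dist = v0:15,v1:31,v2:0,v3:20,v4:inf,v5:inf,v6:inf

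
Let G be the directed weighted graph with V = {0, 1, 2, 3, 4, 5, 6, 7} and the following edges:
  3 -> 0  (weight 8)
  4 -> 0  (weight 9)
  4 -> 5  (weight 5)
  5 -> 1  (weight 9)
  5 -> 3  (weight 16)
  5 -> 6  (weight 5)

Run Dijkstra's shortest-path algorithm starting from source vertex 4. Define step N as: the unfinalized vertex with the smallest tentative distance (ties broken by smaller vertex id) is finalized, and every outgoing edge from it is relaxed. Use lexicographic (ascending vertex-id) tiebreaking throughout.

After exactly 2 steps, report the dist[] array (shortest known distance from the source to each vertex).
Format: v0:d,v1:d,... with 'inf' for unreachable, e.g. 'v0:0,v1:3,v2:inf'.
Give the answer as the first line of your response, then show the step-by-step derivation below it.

v0:9,v1:14,v2:inf,v3:21,v4:0,v5:5,v6:10,v7:inf

step 1: dist = v0:9,v1:inf,v2:inf,v3:inf,v4:0,v5:5,v6:inf,v7:inf
step 2: dist = v0:9,v1:14,v2:inf,v3:21,v4:0,v5:5,v6:10,v7:inf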